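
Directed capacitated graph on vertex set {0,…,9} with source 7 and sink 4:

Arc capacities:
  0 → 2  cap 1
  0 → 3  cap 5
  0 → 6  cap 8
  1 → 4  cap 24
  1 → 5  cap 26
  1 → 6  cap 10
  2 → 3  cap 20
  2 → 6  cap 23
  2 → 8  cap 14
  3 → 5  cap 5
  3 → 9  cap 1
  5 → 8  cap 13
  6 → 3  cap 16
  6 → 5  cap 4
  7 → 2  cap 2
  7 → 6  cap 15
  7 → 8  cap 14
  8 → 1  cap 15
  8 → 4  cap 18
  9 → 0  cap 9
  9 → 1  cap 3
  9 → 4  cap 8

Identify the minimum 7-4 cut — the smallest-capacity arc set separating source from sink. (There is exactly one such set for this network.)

Min-cut arcs: {(3,5), (3,9), (6,5), (7,2), (7,8)} (total capacity 26)

augment #1: 7→8→4 push 14
augment #2: 7→2→8→4 push 2
augment #3: 7→6→3→9→4 push 1
augment #4: 7→6→5→8→4 push 2
augment #5: 7→6→5→8→1→4 push 2
augment #6: 7→6→3→5→8→1→4 push 5
max flow = 26; residual-reachable set from 7 gives S-side
cut edges (S→T): {(3,5), (3,9), (6,5), (7,2), (7,8)} total cap 26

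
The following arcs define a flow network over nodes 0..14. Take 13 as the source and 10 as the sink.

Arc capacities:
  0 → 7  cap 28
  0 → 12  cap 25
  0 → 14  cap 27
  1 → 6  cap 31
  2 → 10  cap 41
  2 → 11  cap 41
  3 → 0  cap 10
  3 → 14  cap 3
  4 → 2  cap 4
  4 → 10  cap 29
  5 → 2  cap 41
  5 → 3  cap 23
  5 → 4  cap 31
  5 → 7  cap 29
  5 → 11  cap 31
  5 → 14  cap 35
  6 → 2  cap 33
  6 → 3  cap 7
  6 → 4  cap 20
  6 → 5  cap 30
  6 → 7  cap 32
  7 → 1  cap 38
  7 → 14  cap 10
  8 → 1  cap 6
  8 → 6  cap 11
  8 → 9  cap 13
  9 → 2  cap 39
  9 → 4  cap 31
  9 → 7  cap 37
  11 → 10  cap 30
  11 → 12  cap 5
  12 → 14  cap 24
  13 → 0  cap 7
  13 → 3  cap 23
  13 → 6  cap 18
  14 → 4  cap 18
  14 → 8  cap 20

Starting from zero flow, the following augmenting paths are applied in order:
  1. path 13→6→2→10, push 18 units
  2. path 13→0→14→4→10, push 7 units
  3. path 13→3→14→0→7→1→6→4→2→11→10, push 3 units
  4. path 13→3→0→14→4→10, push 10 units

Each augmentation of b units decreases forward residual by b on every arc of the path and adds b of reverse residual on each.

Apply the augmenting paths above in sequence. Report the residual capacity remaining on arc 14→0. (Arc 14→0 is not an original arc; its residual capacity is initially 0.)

Residual capacity of (14,0): 14

after path 1 (13→6→2→10, push 18): res(14,0)=0
after path 2 (13→0→14→4→10, push 7): res(14,0)=7
after path 3 (13→3→14→0→7→1→6→4→2→11→10, push 3): res(14,0)=4
after path 4 (13→3→0→14→4→10, push 10): res(14,0)=14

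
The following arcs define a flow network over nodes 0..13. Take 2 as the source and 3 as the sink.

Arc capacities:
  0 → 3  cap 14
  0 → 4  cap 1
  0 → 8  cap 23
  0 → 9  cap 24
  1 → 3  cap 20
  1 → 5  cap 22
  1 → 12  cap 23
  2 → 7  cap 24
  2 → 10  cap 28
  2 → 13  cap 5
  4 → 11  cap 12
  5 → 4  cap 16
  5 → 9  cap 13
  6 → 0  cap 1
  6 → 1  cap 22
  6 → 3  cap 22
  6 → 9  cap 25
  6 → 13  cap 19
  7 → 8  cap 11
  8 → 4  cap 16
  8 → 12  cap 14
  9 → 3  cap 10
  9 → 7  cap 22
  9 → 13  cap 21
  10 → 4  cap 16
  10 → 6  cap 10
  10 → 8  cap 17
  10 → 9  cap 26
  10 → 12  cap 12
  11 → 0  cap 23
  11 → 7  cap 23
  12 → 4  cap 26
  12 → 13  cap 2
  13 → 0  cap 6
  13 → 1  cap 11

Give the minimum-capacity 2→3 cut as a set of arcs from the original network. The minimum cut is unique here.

Min-cut arcs: {(2,10), (2,13), (7,8)} (total capacity 44)

augment #1: 2→10→6→3 push 10
augment #2: 2→10→9→3 push 10
augment #3: 2→13→0→3 push 5
augment #4: 2→10→4→11→0→3 push 8
augment #5: 2→7→8→4→11→0→3 push 1
augment #6: 2→7→8→12→13→1→3 push 2
augment #7: 2→7→8→4→10→9→13→1→3 push 8
max flow = 44; residual-reachable set from 2 gives S-side
cut edges (S→T): {(2,10), (2,13), (7,8)} total cap 44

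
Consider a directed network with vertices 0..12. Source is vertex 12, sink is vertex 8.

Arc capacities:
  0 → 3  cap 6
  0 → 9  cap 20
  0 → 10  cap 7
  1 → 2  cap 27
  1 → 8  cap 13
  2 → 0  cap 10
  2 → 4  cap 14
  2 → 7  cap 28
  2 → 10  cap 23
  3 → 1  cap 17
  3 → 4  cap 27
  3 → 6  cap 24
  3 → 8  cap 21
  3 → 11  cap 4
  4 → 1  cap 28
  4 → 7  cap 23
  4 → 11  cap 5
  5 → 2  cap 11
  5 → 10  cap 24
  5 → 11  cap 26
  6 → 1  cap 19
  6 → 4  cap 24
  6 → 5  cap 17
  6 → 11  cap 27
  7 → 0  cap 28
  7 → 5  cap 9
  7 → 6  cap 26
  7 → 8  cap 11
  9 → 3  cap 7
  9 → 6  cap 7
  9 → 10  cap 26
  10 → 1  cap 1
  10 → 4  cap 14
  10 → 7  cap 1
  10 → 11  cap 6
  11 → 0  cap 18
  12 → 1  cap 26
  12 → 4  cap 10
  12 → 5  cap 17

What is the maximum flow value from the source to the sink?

Maximum flow value: 37

augment #1: 12→1→8 bottleneck 13, total now 13
augment #2: 12→4→7→8 bottleneck 10, total now 23
augment #3: 12→1→2→7→8 bottleneck 1, total now 24
augment #4: 12→1→2→0→3→8 bottleneck 6, total now 30
augment #5: 12→1→2→0→9→3→8 bottleneck 4, total now 34
augment #6: 12→5→11→0→9→3→8 bottleneck 3, total now 37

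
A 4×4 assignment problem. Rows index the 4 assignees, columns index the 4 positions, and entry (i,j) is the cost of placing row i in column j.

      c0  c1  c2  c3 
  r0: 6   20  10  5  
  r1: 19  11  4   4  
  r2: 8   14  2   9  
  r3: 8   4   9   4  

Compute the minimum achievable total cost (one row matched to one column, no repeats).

Minimum assignment cost: 16

optimal assignment: row0→col0 (cost 6), row1→col3 (cost 4), row2→col2 (cost 2), row3→col1 (cost 4)
total = 6 + 4 + 2 + 4 = 16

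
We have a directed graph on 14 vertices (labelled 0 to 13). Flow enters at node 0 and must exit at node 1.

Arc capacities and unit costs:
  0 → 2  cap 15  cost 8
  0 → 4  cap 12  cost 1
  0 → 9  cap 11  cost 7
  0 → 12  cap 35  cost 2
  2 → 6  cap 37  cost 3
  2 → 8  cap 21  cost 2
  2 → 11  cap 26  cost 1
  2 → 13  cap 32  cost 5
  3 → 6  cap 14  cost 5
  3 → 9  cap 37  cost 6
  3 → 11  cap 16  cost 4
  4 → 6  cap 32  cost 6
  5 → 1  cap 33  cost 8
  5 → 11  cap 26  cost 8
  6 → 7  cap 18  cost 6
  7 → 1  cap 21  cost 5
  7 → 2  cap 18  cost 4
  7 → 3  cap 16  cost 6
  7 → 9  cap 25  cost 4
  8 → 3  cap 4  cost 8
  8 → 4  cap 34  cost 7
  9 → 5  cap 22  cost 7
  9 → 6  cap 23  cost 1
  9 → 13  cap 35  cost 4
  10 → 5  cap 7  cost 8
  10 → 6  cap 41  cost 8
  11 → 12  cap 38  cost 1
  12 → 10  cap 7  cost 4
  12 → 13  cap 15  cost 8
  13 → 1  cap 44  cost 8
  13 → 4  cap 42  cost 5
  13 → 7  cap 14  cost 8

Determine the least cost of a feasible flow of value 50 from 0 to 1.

Minimum cost for 50 units: 947

shortest-cost path #1: 0→4→6→7→1 push 12 @ unit cost 18 (adds 216)
shortest-cost path #2: 0→12→13→1 push 15 @ unit cost 18 (adds 270)
shortest-cost path #3: 0→9→13→1 push 11 @ unit cost 19 (adds 209)
shortest-cost path #4: 0→2→13→1 push 12 @ unit cost 21 (adds 252)
total cost = 947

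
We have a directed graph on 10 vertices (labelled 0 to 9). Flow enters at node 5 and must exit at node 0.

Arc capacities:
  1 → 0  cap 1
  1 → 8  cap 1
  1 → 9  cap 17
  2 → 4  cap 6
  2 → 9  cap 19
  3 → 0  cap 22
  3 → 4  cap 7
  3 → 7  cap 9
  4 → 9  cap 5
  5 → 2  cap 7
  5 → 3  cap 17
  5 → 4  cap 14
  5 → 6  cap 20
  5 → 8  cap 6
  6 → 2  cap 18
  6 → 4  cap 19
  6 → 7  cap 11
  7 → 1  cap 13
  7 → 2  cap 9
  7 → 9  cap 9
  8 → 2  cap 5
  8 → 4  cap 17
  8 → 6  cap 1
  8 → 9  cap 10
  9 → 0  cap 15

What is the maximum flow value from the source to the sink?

augment #1: 5→3→0 bottleneck 17, total now 17
augment #2: 5→2→9→0 bottleneck 7, total now 24
augment #3: 5→4→9→0 bottleneck 5, total now 29
augment #4: 5→8→9→0 bottleneck 3, total now 32
augment #5: 5→6→7→1→0 bottleneck 1, total now 33

Maximum flow value: 33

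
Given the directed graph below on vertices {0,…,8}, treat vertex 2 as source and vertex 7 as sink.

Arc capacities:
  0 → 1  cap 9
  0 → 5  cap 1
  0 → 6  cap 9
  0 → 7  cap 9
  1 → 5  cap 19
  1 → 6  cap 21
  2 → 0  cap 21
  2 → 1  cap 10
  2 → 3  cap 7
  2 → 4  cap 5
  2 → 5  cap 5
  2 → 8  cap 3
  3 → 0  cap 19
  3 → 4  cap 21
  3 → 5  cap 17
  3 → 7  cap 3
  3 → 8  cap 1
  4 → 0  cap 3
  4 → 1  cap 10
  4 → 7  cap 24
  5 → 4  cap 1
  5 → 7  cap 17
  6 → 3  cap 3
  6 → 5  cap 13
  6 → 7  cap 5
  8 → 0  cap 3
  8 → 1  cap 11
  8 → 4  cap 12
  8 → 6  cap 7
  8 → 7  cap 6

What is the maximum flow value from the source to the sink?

augment #1: 2→0→7 bottleneck 9, total now 9
augment #2: 2→3→7 bottleneck 3, total now 12
augment #3: 2→4→7 bottleneck 5, total now 17
augment #4: 2→5→7 bottleneck 5, total now 22
augment #5: 2→8→7 bottleneck 3, total now 25
augment #6: 2→0→5→7 bottleneck 1, total now 26
augment #7: 2→0→6→7 bottleneck 5, total now 31
augment #8: 2→1→5→7 bottleneck 10, total now 41
augment #9: 2→3→4→7 bottleneck 4, total now 45
augment #10: 2→0→1→5→7 bottleneck 1, total now 46
augment #11: 2→0→1→5→4→7 bottleneck 1, total now 47
augment #12: 2→0→6→3→4→7 bottleneck 3, total now 50

Maximum flow value: 50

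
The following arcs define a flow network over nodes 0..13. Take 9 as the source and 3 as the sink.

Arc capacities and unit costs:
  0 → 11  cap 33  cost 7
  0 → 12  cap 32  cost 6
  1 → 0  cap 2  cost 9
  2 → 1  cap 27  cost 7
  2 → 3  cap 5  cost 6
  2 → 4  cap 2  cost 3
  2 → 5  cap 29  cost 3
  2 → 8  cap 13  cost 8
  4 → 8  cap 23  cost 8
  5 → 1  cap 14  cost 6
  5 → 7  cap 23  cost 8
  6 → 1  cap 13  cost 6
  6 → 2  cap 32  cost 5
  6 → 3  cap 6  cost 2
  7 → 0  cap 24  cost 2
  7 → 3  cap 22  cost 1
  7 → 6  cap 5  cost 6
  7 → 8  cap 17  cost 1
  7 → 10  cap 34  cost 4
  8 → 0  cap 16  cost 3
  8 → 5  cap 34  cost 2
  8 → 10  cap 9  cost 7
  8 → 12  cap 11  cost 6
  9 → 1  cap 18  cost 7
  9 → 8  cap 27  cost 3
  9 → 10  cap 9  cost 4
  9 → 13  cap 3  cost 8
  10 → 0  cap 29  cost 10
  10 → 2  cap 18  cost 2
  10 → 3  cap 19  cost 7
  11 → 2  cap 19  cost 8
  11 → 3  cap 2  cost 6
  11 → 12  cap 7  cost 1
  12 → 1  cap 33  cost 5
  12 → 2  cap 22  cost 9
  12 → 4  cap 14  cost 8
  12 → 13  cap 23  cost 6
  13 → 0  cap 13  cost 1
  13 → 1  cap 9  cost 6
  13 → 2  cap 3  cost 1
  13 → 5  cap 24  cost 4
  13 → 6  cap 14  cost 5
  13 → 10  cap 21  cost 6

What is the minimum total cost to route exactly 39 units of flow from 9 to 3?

shortest-cost path #1: 9→10→3 push 9 @ unit cost 11 (adds 99)
shortest-cost path #2: 9→8→5→7→3 push 22 @ unit cost 14 (adds 308)
shortest-cost path #3: 9→13→2→3 push 3 @ unit cost 15 (adds 45)
shortest-cost path #4: 9→8→10→3 push 5 @ unit cost 17 (adds 85)
total cost = 537

Minimum cost for 39 units: 537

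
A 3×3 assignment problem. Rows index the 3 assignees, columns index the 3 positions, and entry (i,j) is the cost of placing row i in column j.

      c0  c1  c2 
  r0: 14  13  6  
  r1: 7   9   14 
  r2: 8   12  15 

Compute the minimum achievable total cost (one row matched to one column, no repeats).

optimal assignment: row0→col2 (cost 6), row1→col1 (cost 9), row2→col0 (cost 8)
total = 6 + 9 + 8 = 23

Minimum assignment cost: 23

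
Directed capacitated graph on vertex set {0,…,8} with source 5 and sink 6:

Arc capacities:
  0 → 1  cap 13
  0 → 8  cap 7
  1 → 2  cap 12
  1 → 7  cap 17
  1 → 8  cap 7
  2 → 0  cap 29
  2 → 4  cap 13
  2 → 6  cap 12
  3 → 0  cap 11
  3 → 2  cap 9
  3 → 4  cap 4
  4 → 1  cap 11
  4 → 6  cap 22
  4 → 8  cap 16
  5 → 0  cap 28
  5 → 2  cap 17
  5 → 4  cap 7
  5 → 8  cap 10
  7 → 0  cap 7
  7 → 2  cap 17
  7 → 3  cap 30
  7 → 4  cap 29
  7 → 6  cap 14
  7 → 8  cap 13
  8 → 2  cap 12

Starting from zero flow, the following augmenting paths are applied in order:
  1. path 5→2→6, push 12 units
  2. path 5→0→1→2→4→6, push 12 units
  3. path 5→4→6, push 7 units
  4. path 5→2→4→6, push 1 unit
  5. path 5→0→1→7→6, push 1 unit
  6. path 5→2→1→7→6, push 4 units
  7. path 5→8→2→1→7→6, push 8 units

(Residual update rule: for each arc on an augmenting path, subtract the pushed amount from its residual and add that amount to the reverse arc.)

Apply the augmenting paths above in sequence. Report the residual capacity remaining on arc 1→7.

Residual capacity of (1,7): 4

after path 1 (5→2→6, push 12): res(1,7)=17
after path 2 (5→0→1→2→4→6, push 12): res(1,7)=17
after path 3 (5→4→6, push 7): res(1,7)=17
after path 4 (5→2→4→6, push 1): res(1,7)=17
after path 5 (5→0→1→7→6, push 1): res(1,7)=16
after path 6 (5→2→1→7→6, push 4): res(1,7)=12
after path 7 (5→8→2→1→7→6, push 8): res(1,7)=4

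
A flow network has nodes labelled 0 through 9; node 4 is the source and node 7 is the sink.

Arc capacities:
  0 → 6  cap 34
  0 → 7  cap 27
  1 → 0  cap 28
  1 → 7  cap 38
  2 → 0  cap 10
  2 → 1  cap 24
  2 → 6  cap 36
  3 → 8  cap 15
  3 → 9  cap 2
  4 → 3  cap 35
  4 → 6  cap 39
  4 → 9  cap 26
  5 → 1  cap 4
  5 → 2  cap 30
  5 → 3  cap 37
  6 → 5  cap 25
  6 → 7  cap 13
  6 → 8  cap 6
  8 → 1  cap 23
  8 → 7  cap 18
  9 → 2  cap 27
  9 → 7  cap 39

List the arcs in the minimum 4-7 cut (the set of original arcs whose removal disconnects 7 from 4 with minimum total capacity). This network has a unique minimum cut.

Min-cut arcs: {(3,8), (3,9), (4,6), (4,9)} (total capacity 82)

augment #1: 4→6→7 push 13
augment #2: 4→9→7 push 26
augment #3: 4→3→8→7 push 15
augment #4: 4→3→9→7 push 2
augment #5: 4→6→8→7 push 3
augment #6: 4→6→5→1→7 push 4
augment #7: 4→6→8→1→7 push 3
augment #8: 4→6→5→2→0→7 push 10
augment #9: 4→6→5→2→1→7 push 6
max flow = 82; residual-reachable set from 4 gives S-side
cut edges (S→T): {(3,8), (3,9), (4,6), (4,9)} total cap 82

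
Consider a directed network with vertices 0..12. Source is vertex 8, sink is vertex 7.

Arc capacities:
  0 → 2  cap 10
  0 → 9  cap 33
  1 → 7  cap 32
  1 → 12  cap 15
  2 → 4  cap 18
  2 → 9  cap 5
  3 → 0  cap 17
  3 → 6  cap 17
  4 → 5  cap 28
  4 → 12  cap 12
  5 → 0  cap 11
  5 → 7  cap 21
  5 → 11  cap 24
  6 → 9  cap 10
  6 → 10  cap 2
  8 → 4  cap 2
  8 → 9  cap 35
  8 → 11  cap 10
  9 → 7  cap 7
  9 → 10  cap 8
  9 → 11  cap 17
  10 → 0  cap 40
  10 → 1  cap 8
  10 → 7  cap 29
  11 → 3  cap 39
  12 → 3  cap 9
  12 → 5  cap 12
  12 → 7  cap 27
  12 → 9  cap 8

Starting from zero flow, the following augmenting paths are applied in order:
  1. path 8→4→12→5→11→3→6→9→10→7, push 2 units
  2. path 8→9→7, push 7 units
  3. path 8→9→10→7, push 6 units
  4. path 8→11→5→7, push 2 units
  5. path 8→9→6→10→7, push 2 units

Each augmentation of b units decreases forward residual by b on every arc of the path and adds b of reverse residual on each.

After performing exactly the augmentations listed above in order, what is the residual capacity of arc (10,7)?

Residual capacity of (10,7): 19

after path 1 (8→4→12→5→11→3→6→9→10→7, push 2): res(10,7)=27
after path 2 (8→9→7, push 7): res(10,7)=27
after path 3 (8→9→10→7, push 6): res(10,7)=21
after path 4 (8→11→5→7, push 2): res(10,7)=21
after path 5 (8→9→6→10→7, push 2): res(10,7)=19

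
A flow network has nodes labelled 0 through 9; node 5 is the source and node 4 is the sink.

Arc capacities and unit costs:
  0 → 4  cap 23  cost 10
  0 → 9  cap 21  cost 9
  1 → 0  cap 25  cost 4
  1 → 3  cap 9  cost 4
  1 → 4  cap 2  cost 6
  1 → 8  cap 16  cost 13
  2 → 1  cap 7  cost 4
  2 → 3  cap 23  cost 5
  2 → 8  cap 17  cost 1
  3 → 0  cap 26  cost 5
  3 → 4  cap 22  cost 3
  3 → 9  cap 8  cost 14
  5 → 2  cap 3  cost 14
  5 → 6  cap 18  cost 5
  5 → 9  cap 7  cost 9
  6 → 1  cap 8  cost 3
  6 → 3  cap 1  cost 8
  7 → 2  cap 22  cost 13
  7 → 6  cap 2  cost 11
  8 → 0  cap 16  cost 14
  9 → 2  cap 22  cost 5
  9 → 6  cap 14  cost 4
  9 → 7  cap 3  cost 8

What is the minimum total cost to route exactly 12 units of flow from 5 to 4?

shortest-cost path #1: 5→6→1→4 push 2 @ unit cost 14 (adds 28)
shortest-cost path #2: 5→6→1→3→4 push 6 @ unit cost 15 (adds 90)
shortest-cost path #3: 5→6→3→4 push 1 @ unit cost 16 (adds 16)
shortest-cost path #4: 5→2→3→4 push 3 @ unit cost 22 (adds 66)
total cost = 200

Minimum cost for 12 units: 200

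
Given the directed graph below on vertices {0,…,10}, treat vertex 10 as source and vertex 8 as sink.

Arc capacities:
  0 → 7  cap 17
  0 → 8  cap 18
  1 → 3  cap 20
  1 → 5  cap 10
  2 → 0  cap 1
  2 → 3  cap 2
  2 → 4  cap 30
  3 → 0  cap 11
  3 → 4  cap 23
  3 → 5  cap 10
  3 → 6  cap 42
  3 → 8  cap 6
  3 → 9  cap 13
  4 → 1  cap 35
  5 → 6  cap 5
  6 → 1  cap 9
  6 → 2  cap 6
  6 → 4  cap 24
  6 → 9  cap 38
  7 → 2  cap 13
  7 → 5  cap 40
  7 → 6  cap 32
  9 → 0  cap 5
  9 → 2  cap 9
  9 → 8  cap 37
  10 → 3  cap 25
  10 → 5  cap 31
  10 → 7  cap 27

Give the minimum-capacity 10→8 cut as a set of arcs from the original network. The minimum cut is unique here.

augment #1: 10→3→8 push 6
augment #2: 10→3→0→8 push 11
augment #3: 10→3→9→8 push 8
augment #4: 10→5→6→9→8 push 5
augment #5: 10→7→2→0→8 push 1
augment #6: 10→7→6→9→8 push 24
augment #7: 10→7→6→9→0→8 push 2
max flow = 57; residual-reachable set from 10 gives S-side
cut edges (S→T): {(5,6), (10,3), (10,7)} total cap 57

Min-cut arcs: {(5,6), (10,3), (10,7)} (total capacity 57)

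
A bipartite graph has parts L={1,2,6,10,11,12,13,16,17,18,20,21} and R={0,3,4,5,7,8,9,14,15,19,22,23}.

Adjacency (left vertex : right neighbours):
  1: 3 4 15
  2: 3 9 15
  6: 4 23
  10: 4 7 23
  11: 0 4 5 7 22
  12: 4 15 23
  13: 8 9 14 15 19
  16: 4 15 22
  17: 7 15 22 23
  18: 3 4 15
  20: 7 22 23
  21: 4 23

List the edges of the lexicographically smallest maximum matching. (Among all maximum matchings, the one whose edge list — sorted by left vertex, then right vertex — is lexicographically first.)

|M| = 9 (so the lex-smallest maximum matching has 9 edges)
process left vertices in ascending order; for each, take the smallest-labelled available neighbour that still permits 9 edges overall, or leave it unmatched if none does
lex-smallest matching: {1-3, 2-9, 6-4, 10-7, 11-0, 12-15, 13-8, 16-22, 17-23}

Lex-smallest maximum matching: {(1,3), (2,9), (6,4), (10,7), (11,0), (12,15), (13,8), (16,22), (17,23)}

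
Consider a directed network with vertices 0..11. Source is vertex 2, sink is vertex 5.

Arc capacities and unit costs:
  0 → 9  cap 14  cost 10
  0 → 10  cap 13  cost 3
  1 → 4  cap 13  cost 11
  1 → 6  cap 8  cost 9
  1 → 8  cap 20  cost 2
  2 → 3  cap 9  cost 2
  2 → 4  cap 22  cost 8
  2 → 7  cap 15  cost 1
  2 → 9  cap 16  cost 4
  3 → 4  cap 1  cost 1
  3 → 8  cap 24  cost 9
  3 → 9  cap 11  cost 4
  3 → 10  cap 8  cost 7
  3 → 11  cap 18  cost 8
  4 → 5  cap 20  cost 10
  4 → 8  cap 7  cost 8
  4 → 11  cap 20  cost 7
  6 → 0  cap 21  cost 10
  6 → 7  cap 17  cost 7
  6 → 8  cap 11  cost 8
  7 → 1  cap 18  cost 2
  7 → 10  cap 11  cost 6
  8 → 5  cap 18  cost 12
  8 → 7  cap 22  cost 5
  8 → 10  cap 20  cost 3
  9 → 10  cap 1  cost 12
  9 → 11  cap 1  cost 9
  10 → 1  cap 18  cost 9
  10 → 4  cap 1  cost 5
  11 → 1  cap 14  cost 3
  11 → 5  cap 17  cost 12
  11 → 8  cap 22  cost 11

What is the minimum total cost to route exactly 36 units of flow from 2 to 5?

Minimum cost for 36 units: 632

shortest-cost path #1: 2→3→4→5 push 1 @ unit cost 13 (adds 13)
shortest-cost path #2: 2→7→1→8→5 push 15 @ unit cost 17 (adds 255)
shortest-cost path #3: 2→4→5 push 19 @ unit cost 18 (adds 342)
shortest-cost path #4: 2→3→11→5 push 1 @ unit cost 22 (adds 22)
total cost = 632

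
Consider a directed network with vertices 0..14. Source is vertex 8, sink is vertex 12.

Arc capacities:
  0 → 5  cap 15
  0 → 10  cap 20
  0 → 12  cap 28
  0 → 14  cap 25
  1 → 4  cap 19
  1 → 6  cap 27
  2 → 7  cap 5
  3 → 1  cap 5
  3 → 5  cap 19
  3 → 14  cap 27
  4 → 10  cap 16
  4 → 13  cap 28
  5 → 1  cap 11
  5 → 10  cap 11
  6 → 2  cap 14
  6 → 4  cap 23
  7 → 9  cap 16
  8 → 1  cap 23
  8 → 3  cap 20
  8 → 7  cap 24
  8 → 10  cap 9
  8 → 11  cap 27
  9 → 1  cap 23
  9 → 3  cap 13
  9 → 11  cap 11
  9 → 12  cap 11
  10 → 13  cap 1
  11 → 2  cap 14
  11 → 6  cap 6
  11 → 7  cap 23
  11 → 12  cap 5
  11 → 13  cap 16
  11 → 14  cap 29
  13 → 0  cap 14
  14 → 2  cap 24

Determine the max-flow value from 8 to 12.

Maximum flow value: 30

augment #1: 8→11→12 bottleneck 5, total now 5
augment #2: 8→7→9→12 bottleneck 11, total now 16
augment #3: 8→10→13→0→12 bottleneck 1, total now 17
augment #4: 8→11→13→0→12 bottleneck 13, total now 30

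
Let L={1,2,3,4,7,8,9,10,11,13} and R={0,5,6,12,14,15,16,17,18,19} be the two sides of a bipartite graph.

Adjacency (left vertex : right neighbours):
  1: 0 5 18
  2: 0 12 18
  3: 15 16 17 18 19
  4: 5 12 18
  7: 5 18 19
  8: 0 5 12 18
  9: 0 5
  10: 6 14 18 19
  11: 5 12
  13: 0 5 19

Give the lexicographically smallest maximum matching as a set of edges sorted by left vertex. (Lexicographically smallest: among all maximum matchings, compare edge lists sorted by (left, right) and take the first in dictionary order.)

|M| = 7 (so the lex-smallest maximum matching has 7 edges)
process left vertices in ascending order; for each, take the smallest-labelled available neighbour that still permits 7 edges overall, or leave it unmatched if none does
lex-smallest matching: {1-0, 2-12, 3-15, 4-5, 7-18, 10-6, 13-19}

Lex-smallest maximum matching: {(1,0), (2,12), (3,15), (4,5), (7,18), (10,6), (13,19)}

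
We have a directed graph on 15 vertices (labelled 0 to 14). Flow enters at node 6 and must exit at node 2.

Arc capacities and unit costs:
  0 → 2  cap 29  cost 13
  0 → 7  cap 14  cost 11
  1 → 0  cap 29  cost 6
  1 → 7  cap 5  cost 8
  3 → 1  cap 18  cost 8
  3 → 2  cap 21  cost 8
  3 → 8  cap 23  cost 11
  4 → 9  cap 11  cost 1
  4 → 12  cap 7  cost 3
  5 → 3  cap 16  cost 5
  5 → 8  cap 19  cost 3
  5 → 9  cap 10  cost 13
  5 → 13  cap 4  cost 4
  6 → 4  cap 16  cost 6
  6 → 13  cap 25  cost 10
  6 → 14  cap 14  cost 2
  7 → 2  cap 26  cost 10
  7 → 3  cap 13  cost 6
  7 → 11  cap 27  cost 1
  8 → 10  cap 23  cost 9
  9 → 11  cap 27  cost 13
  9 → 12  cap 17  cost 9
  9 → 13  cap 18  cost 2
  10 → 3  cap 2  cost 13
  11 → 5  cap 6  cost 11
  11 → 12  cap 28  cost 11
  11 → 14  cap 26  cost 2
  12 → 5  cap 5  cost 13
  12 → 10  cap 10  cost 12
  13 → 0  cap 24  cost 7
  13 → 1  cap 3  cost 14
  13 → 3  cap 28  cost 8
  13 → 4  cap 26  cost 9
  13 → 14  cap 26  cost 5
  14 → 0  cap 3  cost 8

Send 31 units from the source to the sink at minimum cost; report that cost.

Minimum cost for 31 units: 814

shortest-cost path #1: 6→14→0→2 push 3 @ unit cost 23 (adds 69)
shortest-cost path #2: 6→4→9→13→3→2 push 11 @ unit cost 25 (adds 275)
shortest-cost path #3: 6→13→3→2 push 10 @ unit cost 26 (adds 260)
shortest-cost path #4: 6→13→0→2 push 7 @ unit cost 30 (adds 210)
total cost = 814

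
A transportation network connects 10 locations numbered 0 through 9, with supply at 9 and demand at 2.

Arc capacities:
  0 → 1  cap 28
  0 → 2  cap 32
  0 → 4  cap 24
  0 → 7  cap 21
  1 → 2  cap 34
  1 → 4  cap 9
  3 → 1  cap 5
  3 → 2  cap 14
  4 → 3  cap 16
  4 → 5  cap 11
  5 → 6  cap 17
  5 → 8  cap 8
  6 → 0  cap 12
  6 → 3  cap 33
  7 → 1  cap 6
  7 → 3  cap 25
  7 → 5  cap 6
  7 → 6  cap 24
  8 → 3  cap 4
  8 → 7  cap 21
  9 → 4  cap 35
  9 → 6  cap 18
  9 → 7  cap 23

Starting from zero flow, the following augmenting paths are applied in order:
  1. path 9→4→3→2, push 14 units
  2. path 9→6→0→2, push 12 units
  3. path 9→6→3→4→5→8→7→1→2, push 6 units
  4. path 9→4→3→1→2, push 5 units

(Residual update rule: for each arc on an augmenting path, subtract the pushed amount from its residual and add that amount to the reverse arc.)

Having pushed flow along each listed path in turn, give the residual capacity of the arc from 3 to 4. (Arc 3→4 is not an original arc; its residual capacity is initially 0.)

Residual capacity of (3,4): 13

after path 1 (9→4→3→2, push 14): res(3,4)=14
after path 2 (9→6→0→2, push 12): res(3,4)=14
after path 3 (9→6→3→4→5→8→7→1→2, push 6): res(3,4)=8
after path 4 (9→4→3→1→2, push 5): res(3,4)=13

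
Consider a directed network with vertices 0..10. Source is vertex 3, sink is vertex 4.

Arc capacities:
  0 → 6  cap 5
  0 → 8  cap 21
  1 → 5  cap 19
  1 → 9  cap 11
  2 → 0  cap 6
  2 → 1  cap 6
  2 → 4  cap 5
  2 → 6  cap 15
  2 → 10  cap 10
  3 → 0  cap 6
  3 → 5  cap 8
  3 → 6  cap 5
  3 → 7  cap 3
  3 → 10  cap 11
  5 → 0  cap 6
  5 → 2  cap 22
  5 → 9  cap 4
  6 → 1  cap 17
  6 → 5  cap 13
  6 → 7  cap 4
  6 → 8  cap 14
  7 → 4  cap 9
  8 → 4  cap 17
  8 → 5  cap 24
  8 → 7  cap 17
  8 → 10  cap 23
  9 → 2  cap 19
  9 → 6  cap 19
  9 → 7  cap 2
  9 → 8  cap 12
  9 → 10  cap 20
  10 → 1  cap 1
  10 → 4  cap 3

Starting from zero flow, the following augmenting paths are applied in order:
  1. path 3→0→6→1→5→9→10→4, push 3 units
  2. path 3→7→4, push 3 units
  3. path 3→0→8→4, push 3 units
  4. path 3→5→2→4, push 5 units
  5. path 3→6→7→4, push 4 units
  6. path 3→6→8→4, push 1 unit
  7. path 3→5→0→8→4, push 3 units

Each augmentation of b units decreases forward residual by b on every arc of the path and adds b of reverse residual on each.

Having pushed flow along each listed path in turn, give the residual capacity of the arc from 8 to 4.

Residual capacity of (8,4): 10

after path 1 (3→0→6→1→5→9→10→4, push 3): res(8,4)=17
after path 2 (3→7→4, push 3): res(8,4)=17
after path 3 (3→0→8→4, push 3): res(8,4)=14
after path 4 (3→5→2→4, push 5): res(8,4)=14
after path 5 (3→6→7→4, push 4): res(8,4)=14
after path 6 (3→6→8→4, push 1): res(8,4)=13
after path 7 (3→5→0→8→4, push 3): res(8,4)=10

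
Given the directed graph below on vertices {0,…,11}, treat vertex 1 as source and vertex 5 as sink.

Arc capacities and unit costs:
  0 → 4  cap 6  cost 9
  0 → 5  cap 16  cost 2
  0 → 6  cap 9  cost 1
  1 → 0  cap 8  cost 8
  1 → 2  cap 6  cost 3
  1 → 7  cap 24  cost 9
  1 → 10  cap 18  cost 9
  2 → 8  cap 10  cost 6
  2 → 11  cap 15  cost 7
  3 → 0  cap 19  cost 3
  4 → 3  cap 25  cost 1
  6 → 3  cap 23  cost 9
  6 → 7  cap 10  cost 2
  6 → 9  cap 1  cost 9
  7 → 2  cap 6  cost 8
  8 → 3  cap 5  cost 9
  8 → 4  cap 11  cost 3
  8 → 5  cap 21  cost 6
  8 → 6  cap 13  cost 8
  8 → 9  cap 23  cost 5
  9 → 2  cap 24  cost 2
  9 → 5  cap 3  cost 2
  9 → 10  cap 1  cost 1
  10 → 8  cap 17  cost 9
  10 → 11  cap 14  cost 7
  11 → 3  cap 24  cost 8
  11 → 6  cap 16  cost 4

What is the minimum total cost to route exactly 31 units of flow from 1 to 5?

Minimum cost for 31 units: 580

shortest-cost path #1: 1→0→5 push 8 @ unit cost 10 (adds 80)
shortest-cost path #2: 1→2→8→5 push 6 @ unit cost 15 (adds 90)
shortest-cost path #3: 1→10→8→5 push 15 @ unit cost 24 (adds 360)
shortest-cost path #4: 1→10→8→9→5 push 2 @ unit cost 25 (adds 50)
total cost = 580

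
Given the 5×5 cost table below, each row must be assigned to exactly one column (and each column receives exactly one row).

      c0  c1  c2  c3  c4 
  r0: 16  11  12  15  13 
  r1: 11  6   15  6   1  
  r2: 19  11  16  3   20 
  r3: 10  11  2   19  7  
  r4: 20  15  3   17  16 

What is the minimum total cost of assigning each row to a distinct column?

Minimum assignment cost: 28

optimal assignment: row0→col1 (cost 11), row1→col4 (cost 1), row2→col3 (cost 3), row3→col0 (cost 10), row4→col2 (cost 3)
total = 11 + 1 + 3 + 10 + 3 = 28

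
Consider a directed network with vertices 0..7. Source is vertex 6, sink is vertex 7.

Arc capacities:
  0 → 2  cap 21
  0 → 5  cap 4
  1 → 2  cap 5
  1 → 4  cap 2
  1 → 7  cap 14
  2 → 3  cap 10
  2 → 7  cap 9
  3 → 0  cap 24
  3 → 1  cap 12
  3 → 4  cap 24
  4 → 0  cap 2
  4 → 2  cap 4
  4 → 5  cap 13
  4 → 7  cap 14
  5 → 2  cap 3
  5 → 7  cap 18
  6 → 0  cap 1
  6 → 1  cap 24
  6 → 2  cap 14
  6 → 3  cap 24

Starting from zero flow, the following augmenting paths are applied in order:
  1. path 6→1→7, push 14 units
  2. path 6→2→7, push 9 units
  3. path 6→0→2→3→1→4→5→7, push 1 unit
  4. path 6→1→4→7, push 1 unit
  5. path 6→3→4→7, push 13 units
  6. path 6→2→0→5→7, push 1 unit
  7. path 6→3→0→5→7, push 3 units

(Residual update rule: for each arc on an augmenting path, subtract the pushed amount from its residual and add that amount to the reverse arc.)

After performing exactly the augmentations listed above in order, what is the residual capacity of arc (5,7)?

Residual capacity of (5,7): 13

after path 1 (6→1→7, push 14): res(5,7)=18
after path 2 (6→2→7, push 9): res(5,7)=18
after path 3 (6→0→2→3→1→4→5→7, push 1): res(5,7)=17
after path 4 (6→1→4→7, push 1): res(5,7)=17
after path 5 (6→3→4→7, push 13): res(5,7)=17
after path 6 (6→2→0→5→7, push 1): res(5,7)=16
after path 7 (6→3→0→5→7, push 3): res(5,7)=13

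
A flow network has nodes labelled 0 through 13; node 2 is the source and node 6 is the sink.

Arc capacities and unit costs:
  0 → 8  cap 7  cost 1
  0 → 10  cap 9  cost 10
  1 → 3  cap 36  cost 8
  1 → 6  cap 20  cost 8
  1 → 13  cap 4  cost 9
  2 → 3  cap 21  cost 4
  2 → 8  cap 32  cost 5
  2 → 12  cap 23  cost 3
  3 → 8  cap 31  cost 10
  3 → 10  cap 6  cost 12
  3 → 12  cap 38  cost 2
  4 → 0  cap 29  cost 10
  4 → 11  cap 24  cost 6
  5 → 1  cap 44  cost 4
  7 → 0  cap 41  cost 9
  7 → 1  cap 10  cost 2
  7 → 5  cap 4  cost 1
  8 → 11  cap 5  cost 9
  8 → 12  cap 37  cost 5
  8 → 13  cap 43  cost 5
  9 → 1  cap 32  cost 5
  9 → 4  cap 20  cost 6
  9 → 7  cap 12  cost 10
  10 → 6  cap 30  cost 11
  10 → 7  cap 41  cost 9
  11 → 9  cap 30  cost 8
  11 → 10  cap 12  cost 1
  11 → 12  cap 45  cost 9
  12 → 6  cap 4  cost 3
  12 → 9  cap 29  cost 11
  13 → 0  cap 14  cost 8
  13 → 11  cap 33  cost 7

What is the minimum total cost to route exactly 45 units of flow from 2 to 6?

shortest-cost path #1: 2→12→6 push 4 @ unit cost 6 (adds 24)
shortest-cost path #2: 2→8→11→10→6 push 5 @ unit cost 26 (adds 130)
shortest-cost path #3: 2→3→10→6 push 6 @ unit cost 27 (adds 162)
shortest-cost path #4: 2→12→9→1→6 push 19 @ unit cost 27 (adds 513)
shortest-cost path #5: 2→8→13→11→10→6 push 7 @ unit cost 29 (adds 203)
shortest-cost path #6: 2→3→12→9→1→6 push 1 @ unit cost 30 (adds 30)
shortest-cost path #7: 2→8→13→0→10→6 push 3 @ unit cost 39 (adds 117)
total cost = 1179

Minimum cost for 45 units: 1179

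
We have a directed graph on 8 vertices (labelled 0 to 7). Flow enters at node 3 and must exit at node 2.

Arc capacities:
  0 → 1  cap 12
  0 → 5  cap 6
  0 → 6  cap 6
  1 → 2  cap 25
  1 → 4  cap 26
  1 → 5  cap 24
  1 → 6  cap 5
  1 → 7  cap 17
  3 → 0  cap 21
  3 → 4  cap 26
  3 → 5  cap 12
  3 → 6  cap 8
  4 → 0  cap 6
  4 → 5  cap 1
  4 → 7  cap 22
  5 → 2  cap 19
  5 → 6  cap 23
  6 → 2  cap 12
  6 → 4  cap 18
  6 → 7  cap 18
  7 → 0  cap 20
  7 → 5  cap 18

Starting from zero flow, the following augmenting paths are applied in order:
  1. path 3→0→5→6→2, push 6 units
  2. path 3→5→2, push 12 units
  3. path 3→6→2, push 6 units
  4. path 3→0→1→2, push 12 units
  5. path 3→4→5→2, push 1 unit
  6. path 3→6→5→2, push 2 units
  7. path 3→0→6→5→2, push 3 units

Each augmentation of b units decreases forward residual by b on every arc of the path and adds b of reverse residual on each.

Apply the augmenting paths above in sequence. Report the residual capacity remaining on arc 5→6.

after path 1 (3→0→5→6→2, push 6): res(5,6)=17
after path 2 (3→5→2, push 12): res(5,6)=17
after path 3 (3→6→2, push 6): res(5,6)=17
after path 4 (3→0→1→2, push 12): res(5,6)=17
after path 5 (3→4→5→2, push 1): res(5,6)=17
after path 6 (3→6→5→2, push 2): res(5,6)=19
after path 7 (3→0→6→5→2, push 3): res(5,6)=22

Residual capacity of (5,6): 22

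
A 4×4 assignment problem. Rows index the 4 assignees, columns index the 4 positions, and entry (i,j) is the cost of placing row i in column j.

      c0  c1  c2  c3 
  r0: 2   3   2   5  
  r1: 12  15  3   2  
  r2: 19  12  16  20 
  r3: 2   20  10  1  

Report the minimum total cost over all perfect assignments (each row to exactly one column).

one of 2 optimal assignments: row0→col0 (cost 2), row1→col2 (cost 3), row2→col1 (cost 12), row3→col3 (cost 1)
total = 2 + 3 + 12 + 1 = 18

Minimum assignment cost: 18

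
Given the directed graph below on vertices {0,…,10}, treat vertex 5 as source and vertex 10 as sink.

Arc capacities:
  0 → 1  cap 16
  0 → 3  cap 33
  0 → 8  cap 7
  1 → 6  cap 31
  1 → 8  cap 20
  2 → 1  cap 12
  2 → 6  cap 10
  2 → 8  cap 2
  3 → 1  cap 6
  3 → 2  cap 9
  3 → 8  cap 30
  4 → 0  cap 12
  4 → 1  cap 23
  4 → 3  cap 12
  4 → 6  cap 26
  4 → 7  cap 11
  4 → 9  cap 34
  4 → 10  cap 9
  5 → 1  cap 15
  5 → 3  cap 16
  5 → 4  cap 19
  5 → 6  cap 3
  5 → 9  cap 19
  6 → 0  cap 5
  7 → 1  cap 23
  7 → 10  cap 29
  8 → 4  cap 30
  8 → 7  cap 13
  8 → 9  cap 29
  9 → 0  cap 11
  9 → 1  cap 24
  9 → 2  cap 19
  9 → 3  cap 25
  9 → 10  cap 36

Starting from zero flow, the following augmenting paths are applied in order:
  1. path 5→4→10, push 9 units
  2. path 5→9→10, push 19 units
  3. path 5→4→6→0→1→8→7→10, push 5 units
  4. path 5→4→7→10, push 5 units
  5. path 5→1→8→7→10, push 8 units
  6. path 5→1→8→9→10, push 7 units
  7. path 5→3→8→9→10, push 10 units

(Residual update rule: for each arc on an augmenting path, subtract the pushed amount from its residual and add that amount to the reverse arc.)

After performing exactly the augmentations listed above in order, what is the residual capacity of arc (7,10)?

Residual capacity of (7,10): 11

after path 1 (5→4→10, push 9): res(7,10)=29
after path 2 (5→9→10, push 19): res(7,10)=29
after path 3 (5→4→6→0→1→8→7→10, push 5): res(7,10)=24
after path 4 (5→4→7→10, push 5): res(7,10)=19
after path 5 (5→1→8→7→10, push 8): res(7,10)=11
after path 6 (5→1→8→9→10, push 7): res(7,10)=11
after path 7 (5→3→8→9→10, push 10): res(7,10)=11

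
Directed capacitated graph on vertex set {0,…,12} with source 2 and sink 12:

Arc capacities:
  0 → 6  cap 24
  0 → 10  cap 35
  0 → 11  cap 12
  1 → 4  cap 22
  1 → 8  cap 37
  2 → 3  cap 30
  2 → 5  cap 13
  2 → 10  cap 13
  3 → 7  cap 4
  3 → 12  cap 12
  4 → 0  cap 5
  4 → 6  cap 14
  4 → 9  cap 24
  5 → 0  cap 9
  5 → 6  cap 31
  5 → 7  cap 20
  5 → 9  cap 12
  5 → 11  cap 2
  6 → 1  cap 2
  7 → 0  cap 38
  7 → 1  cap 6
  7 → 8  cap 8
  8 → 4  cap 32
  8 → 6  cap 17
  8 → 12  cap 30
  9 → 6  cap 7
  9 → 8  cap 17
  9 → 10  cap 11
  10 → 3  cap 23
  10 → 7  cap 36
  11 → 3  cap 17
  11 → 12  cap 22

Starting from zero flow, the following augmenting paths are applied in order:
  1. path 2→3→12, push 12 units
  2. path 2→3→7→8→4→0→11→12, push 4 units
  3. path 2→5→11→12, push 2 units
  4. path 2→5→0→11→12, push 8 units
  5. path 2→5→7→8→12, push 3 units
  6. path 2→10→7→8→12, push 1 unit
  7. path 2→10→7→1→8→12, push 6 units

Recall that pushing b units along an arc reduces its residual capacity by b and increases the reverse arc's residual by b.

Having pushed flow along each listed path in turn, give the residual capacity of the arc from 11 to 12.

Residual capacity of (11,12): 8

after path 1 (2→3→12, push 12): res(11,12)=22
after path 2 (2→3→7→8→4→0→11→12, push 4): res(11,12)=18
after path 3 (2→5→11→12, push 2): res(11,12)=16
after path 4 (2→5→0→11→12, push 8): res(11,12)=8
after path 5 (2→5→7→8→12, push 3): res(11,12)=8
after path 6 (2→10→7→8→12, push 1): res(11,12)=8
after path 7 (2→10→7→1→8→12, push 6): res(11,12)=8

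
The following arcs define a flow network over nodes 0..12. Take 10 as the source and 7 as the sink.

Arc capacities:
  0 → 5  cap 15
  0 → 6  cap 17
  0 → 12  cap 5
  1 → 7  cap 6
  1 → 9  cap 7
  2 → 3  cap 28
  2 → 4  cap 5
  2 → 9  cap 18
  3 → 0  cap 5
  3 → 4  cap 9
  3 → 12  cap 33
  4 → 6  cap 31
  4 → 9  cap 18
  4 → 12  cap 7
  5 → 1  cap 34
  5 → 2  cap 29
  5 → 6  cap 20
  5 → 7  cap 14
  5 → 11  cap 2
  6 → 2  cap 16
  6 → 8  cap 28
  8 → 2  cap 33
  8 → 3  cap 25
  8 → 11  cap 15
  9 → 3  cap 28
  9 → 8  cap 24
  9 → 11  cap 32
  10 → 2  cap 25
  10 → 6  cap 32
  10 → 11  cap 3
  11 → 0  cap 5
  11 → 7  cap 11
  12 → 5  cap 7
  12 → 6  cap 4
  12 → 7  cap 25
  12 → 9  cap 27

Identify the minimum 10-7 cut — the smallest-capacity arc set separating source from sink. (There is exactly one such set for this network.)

Min-cut arcs: {(3,0), (11,0), (11,7), (12,5), (12,7)} (total capacity 53)

augment #1: 10→11→7 push 3
augment #2: 10→2→3→12→7 push 25
augment #3: 10→6→8→11→7 push 8
augment #4: 10→6→2→3→0→5→7 push 3
augment #5: 10→6→2→4→12→5→7 push 5
augment #6: 10→6→8→3→0→5→7 push 2
augment #7: 10→6→8→3→12→5→7 push 2
augment #8: 10→6→8→11→0→5→7 push 2
augment #9: 10→6→8→11→0→5→1→7 push 3
max flow = 53; residual-reachable set from 10 gives S-side
cut edges (S→T): {(3,0), (11,0), (11,7), (12,5), (12,7)} total cap 53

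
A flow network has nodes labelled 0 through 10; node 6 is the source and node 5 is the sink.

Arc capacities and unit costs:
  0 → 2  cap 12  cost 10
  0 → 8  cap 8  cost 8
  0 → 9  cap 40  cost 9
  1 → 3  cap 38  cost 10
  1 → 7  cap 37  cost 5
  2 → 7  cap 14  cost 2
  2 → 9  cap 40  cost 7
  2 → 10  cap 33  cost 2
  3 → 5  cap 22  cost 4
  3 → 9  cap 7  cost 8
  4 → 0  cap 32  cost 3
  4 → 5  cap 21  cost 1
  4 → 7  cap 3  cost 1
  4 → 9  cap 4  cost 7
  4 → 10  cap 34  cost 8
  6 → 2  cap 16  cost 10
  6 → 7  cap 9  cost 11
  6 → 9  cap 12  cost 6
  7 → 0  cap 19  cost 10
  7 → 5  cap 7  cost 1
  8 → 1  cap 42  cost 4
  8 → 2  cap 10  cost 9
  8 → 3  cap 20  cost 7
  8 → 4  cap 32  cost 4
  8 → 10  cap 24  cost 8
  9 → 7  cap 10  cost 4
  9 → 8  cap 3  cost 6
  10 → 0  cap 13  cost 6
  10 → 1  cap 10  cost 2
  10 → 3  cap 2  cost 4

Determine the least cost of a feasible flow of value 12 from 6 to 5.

Minimum cost for 12 units: 168

shortest-cost path #1: 6→9→7→5 push 7 @ unit cost 11 (adds 77)
shortest-cost path #2: 6→9→8→4→5 push 3 @ unit cost 17 (adds 51)
shortest-cost path #3: 6→2→10→3→5 push 2 @ unit cost 20 (adds 40)
total cost = 168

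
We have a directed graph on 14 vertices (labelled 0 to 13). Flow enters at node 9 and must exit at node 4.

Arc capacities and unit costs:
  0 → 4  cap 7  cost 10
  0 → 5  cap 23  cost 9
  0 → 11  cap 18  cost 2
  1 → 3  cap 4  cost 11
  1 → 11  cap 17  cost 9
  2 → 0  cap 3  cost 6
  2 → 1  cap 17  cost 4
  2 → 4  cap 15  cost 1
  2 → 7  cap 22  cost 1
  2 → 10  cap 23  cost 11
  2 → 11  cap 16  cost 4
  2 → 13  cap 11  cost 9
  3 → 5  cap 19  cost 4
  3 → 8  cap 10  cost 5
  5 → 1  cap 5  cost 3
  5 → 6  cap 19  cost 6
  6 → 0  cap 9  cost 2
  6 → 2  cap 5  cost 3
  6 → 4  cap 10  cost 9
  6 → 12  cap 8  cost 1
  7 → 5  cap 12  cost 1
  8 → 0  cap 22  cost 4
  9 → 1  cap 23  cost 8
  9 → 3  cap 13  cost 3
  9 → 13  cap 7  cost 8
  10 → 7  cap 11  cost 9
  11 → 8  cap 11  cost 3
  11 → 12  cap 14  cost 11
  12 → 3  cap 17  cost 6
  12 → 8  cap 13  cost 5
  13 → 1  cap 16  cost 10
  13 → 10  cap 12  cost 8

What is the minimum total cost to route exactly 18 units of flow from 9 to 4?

shortest-cost path #1: 9→3→5→6→2→4 push 5 @ unit cost 17 (adds 85)
shortest-cost path #2: 9→3→5→6→4 push 8 @ unit cost 22 (adds 176)
shortest-cost path #3: 9→1→11→8→0→4 push 5 @ unit cost 34 (adds 170)
total cost = 431

Minimum cost for 18 units: 431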